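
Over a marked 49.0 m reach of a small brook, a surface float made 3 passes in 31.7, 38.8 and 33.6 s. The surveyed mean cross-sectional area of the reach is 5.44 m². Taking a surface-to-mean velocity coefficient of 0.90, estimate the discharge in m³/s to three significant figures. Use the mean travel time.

6.91 m³/s

t̄ = (31.7 + 38.8 + 33.6) / 3 = 34.7 s
v_surface = L / t̄ = 49.0 / 34.7 = 1.412 m/s
v_mean = 0.90 × 1.412 = 1.271 m/s
Q = A × v_mean = 5.44 × 1.271 = 6.914 m³/s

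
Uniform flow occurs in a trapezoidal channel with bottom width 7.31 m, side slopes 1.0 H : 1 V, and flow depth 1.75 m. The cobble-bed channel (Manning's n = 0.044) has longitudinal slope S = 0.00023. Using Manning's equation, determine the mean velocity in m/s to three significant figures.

A = (b + z·y)·y = (7.31 + 1.0×1.75)×1.75 = 15.86 m²
P = b + 2y√(1+z²) = 7.31 + 2×1.75×√(1+1.0²) = 12.26 m
R = A/P = 15.86/12.26 = 1.293 m
Q = (1/n)·A·R^(2/3)·S^(1/2) = (1/0.044) × 15.86 × 1.293^(2/3) × 0.00023^(1/2) = 6.487 m³/s
V = Q/A = 6.487/15.86 = 0.4091 m/s

0.409 m/s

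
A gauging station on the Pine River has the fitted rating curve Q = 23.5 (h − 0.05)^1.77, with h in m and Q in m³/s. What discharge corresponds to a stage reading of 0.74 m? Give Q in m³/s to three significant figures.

12.2 m³/s

Q = 23.5 × (0.74 − 0.05)^1.77 = 23.5 × 0.69^1.77 = 12.19 m³/s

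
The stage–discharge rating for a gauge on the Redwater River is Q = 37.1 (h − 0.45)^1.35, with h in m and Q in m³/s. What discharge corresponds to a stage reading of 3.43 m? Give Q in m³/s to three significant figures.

Q = 37.1 × (3.43 − 0.45)^1.35 = 37.1 × 2.98^1.35 = 162.0 m³/s

162 m³/s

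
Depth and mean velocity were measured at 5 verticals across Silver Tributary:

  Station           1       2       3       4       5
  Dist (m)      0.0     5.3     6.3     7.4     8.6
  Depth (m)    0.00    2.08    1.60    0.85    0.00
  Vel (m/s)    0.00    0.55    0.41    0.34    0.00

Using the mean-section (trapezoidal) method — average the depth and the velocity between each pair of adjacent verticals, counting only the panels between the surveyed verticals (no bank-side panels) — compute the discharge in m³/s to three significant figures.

2.99 m³/s

Panel 1-2: Δb = 5.3 m, d̄ = (0.00+2.08)/2 = 1.04, v̄ = (0.00+0.55)/2 = 0.275 → q = 5.3×1.04×0.275 = 1.516 m³/s
Panel 2-3: Δb = 1 m, d̄ = (2.08+1.60)/2 = 1.84, v̄ = (0.55+0.41)/2 = 0.48 → q = 1×1.84×0.48 = 0.8832 m³/s
Panel 3-4: Δb = 1.1 m, d̄ = (1.60+0.85)/2 = 1.225, v̄ = (0.41+0.34)/2 = 0.375 → q = 1.1×1.225×0.375 = 0.5053 m³/s
Panel 4-5: Δb = 1.2 m, d̄ = (0.85+0.00)/2 = 0.425, v̄ = (0.34+0.00)/2 = 0.17 → q = 1.2×0.425×0.17 = 0.08670 m³/s
Q = Σ q = 2.991 m³/s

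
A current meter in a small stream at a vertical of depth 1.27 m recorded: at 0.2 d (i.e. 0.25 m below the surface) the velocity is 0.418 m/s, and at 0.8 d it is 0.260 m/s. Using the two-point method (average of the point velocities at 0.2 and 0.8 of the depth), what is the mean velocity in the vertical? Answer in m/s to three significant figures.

v̄ = (0.418 + 0.260) / 2 = 0.3390 m/s

0.339 m/s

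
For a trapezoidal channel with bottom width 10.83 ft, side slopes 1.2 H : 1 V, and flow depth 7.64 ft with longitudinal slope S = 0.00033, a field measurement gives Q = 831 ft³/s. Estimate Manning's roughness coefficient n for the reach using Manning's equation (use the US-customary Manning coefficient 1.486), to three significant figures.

0.0133

A = (b + z·y)·y = (10.83 + 1.2×7.64)×7.64 = 152.8 ft²
P = b + 2y√(1+z²) = 10.83 + 2×7.64×√(1+1.2²) = 34.70 ft
R = A/P = 152.8/34.70 = 4.403 ft
n = (1.486/Q)·A·R^(2/3)·S^(1/2) = (1.486/831) × 152.8 × 2.686 × 0.01817 = 0.01333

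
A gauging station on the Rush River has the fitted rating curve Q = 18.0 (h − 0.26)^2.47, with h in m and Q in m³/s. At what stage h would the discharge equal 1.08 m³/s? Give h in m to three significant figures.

h − h₀ = (Q/C)^(1/b) = (1.08/18.0)^(1/2.47) = 0.3201 m
h = 0.26 + 0.3201 = 0.5801 m

0.580 m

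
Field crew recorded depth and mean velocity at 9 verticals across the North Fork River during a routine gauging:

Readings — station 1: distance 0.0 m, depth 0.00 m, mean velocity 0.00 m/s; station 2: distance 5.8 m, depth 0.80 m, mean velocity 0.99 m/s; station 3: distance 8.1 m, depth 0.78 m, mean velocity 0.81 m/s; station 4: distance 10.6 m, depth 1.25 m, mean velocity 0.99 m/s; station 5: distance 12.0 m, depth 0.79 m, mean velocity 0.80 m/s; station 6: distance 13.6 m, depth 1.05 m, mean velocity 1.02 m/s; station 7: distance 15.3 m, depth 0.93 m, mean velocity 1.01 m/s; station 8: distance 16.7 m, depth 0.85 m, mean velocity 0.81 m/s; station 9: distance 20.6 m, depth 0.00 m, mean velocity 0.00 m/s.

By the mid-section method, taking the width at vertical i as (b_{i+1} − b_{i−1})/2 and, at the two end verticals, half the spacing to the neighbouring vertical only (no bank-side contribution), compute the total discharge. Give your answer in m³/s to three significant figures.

13.1 m³/s

w_2 = (8.1 − 0.0)/2 = 4.05 m; q_2 = 0.99 × 0.80 × 4.05 = 3.208 m³/s
w_3 = (10.6 − 5.8)/2 = 2.4 m; q_3 = 0.81 × 0.78 × 2.4 = 1.516 m³/s
w_4 = (12.0 − 8.1)/2 = 1.95 m; q_4 = 0.99 × 1.25 × 1.95 = 2.413 m³/s
w_5 = (13.6 − 10.6)/2 = 1.5 m; q_5 = 0.80 × 0.79 × 1.5 = 0.9480 m³/s
w_6 = (15.3 − 12.0)/2 = 1.65 m; q_6 = 1.02 × 1.05 × 1.65 = 1.767 m³/s
w_7 = (16.7 − 13.6)/2 = 1.55 m; q_7 = 1.01 × 0.93 × 1.55 = 1.456 m³/s
w_8 = (20.6 − 15.3)/2 = 2.65 m; q_8 = 0.81 × 0.85 × 2.65 = 1.825 m³/s
Stations 1, 9 contribute zero (depth or velocity is 0).
Q = Σ qᵢ = 13.13 m³/s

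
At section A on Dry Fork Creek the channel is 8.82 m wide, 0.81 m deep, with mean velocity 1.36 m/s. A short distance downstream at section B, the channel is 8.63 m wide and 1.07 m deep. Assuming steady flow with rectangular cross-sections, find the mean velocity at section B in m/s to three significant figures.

1.05 m/s

Q = A₁V₁ = (8.82×0.81) × 1.36 = 9.716 m³/s
A₂ = 8.63 × 1.07 = 9.234 m²
V₂ = Q/A₂ = 9.716/9.234 = 1.052 m/s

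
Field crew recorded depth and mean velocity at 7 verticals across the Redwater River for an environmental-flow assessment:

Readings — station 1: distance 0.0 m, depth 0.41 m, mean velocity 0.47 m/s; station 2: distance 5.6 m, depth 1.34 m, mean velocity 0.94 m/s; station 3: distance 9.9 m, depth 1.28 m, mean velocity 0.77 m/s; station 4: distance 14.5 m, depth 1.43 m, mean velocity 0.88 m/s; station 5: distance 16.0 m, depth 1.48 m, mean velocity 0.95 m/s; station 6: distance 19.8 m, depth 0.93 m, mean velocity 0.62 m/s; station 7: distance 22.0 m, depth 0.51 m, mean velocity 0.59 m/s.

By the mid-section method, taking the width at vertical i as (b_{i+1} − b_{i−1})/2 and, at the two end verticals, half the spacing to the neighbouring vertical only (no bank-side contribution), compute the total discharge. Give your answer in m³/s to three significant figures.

w_1 = (5.6 − 0.0)/2 = 2.8 m; q_1 = 0.47 × 0.41 × 2.8 = 0.5396 m³/s
w_2 = (9.9 − 0.0)/2 = 4.95 m; q_2 = 0.94 × 1.34 × 4.95 = 6.235 m³/s
w_3 = (14.5 − 5.6)/2 = 4.45 m; q_3 = 0.77 × 1.28 × 4.45 = 4.386 m³/s
w_4 = (16.0 − 9.9)/2 = 3.05 m; q_4 = 0.88 × 1.43 × 3.05 = 3.838 m³/s
w_5 = (19.8 − 14.5)/2 = 2.65 m; q_5 = 0.95 × 1.48 × 2.65 = 3.726 m³/s
w_6 = (22.0 − 16.0)/2 = 3 m; q_6 = 0.62 × 0.93 × 3 = 1.730 m³/s
w_7 = (22.0 − 19.8)/2 = 1.1 m; q_7 = 0.59 × 0.51 × 1.1 = 0.3310 m³/s
Q = Σ qᵢ = 20.79 m³/s

20.8 m³/s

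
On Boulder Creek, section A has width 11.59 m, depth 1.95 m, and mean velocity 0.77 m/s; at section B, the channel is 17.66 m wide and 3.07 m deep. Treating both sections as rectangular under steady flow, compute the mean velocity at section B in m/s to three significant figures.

Q = A₁V₁ = (11.59×1.95) × 0.77 = 17.40 m³/s
A₂ = 17.66 × 3.07 = 54.22 m²
V₂ = Q/A₂ = 17.40/54.22 = 0.3210 m/s

0.321 m/s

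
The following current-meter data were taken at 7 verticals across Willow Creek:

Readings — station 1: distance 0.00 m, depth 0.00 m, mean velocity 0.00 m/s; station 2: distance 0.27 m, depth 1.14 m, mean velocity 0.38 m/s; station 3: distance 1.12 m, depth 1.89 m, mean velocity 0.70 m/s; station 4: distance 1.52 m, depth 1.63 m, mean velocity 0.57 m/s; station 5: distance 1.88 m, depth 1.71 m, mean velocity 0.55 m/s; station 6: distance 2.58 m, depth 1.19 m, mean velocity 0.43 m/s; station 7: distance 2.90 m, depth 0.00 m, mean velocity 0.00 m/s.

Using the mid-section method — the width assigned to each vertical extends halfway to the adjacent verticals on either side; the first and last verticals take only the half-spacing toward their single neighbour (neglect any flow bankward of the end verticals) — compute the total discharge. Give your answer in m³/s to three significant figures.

2.18 m³/s

w_2 = (1.12 − 0.00)/2 = 0.56 m; q_2 = 0.38 × 1.14 × 0.56 = 0.2426 m³/s
w_3 = (1.52 − 0.27)/2 = 0.625 m; q_3 = 0.70 × 1.89 × 0.625 = 0.8269 m³/s
w_4 = (1.88 − 1.12)/2 = 0.38 m; q_4 = 0.57 × 1.63 × 0.38 = 0.3531 m³/s
w_5 = (2.58 − 1.52)/2 = 0.53 m; q_5 = 0.55 × 1.71 × 0.53 = 0.4985 m³/s
w_6 = (2.90 − 1.88)/2 = 0.51 m; q_6 = 0.43 × 1.19 × 0.51 = 0.2610 m³/s
Stations 1, 7 contribute zero (depth or velocity is 0).
Q = Σ qᵢ = 2.182 m³/s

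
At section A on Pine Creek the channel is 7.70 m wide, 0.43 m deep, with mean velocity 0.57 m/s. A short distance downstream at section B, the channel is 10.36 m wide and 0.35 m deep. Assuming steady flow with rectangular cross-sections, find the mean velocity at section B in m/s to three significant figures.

0.520 m/s

Q = A₁V₁ = (7.70×0.43) × 0.57 = 1.887 m³/s
A₂ = 10.36 × 0.35 = 3.626 m²
V₂ = Q/A₂ = 1.887/3.626 = 0.5205 m/s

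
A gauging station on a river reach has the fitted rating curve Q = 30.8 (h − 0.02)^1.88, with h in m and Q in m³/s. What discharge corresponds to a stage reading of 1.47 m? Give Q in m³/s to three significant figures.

61.9 m³/s

Q = 30.8 × (1.47 − 0.02)^1.88 = 30.8 × 1.45^1.88 = 61.93 m³/s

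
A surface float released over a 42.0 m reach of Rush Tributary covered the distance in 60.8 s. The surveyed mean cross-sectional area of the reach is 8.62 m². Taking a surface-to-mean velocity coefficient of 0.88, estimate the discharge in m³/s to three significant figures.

v_surface = L / t̄ = 42.0 / 60.8 = 0.6908 m/s
v_mean = 0.88 × 0.6908 = 0.6079 m/s
Q = A × v_mean = 8.62 × 0.6079 = 5.240 m³/s

5.24 m³/s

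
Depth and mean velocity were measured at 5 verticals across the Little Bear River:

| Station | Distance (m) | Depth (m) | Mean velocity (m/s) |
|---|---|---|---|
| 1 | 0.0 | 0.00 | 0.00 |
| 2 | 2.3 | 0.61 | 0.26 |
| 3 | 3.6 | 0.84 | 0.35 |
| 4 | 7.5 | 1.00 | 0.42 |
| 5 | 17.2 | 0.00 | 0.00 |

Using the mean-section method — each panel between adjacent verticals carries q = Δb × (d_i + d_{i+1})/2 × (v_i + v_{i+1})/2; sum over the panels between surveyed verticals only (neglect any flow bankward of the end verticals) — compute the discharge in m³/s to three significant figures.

Panel 1-2: Δb = 2.3 m, d̄ = (0.00+0.61)/2 = 0.305, v̄ = (0.00+0.26)/2 = 0.13 → q = 2.3×0.305×0.13 = 0.09120 m³/s
Panel 2-3: Δb = 1.3 m, d̄ = (0.61+0.84)/2 = 0.725, v̄ = (0.26+0.35)/2 = 0.305 → q = 1.3×0.725×0.305 = 0.2875 m³/s
Panel 3-4: Δb = 3.9 m, d̄ = (0.84+1.00)/2 = 0.92, v̄ = (0.35+0.42)/2 = 0.385 → q = 3.9×0.92×0.385 = 1.381 m³/s
Panel 4-5: Δb = 9.7 m, d̄ = (1.00+0.00)/2 = 0.5, v̄ = (0.42+0.00)/2 = 0.21 → q = 9.7×0.5×0.21 = 1.019 m³/s
Q = Σ q = 2.779 m³/s

2.78 m³/s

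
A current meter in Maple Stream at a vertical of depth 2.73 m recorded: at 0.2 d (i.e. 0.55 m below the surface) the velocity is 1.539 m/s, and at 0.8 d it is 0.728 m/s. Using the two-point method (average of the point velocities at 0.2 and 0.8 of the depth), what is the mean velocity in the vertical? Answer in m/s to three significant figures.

v̄ = (1.539 + 0.728) / 2 = 1.134 m/s

1.13 m/s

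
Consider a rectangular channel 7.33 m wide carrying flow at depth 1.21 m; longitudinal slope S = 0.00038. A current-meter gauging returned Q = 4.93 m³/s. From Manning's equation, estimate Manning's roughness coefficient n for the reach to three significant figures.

A = b·y = 7.33 × 1.21 = 8.869 m²
P = b + 2y = 7.33 + 2×1.21 = 9.750 m
R = A/P = 8.869/9.750 = 0.9097 m
n = (1/Q)·A·R^(2/3)·S^(1/2) = (1/4.93) × 8.869 × 0.9388 × 0.01949 = 0.03292

0.0329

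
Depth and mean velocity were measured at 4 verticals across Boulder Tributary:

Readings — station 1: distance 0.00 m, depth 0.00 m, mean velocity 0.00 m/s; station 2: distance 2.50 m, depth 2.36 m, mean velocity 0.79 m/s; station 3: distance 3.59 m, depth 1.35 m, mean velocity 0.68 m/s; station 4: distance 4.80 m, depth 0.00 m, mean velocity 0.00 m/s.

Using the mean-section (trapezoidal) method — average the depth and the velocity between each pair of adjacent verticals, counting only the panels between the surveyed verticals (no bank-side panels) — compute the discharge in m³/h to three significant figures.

Panel 1-2: Δb = 2.5 m, d̄ = (0.00+2.36)/2 = 1.18, v̄ = (0.00+0.79)/2 = 0.395 → q = 2.5×1.18×0.395 = 1.165 m³/s
Panel 2-3: Δb = 1.09 m, d̄ = (2.36+1.35)/2 = 1.855, v̄ = (0.79+0.68)/2 = 0.735 → q = 1.09×1.855×0.735 = 1.486 m³/s
Panel 3-4: Δb = 1.21 m, d̄ = (1.35+0.00)/2 = 0.675, v̄ = (0.68+0.00)/2 = 0.34 → q = 1.21×0.675×0.34 = 0.2777 m³/s
Q = Σ q = 2.929 m³/s
= 2.929 × 3600 = 10540 m³/h

10500 m³/h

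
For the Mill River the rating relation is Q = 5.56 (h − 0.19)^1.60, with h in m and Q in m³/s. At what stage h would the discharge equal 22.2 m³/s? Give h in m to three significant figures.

h − h₀ = (Q/C)^(1/b) = (22.2/5.56)^(1/1.60) = 2.376 m
h = 0.19 + 2.376 = 2.566 m

2.57 m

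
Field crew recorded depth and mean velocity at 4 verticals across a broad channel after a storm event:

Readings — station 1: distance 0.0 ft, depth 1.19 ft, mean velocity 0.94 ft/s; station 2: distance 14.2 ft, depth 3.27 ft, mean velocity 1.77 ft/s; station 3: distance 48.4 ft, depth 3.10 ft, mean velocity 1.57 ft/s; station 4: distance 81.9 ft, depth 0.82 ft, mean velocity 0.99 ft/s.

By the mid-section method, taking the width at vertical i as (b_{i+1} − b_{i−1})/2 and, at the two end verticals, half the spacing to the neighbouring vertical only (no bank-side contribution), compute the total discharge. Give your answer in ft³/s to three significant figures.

w_1 = (14.2 − 0.0)/2 = 7.1 ft; q_1 = 0.94 × 1.19 × 7.1 = 7.942 ft³/s
w_2 = (48.4 − 0.0)/2 = 24.2 ft; q_2 = 1.77 × 3.27 × 24.2 = 140.1 ft³/s
w_3 = (81.9 − 14.2)/2 = 33.85 ft; q_3 = 1.57 × 3.10 × 33.85 = 164.7 ft³/s
w_4 = (81.9 − 48.4)/2 = 16.75 ft; q_4 = 0.99 × 0.82 × 16.75 = 13.60 ft³/s
Q = Σ qᵢ = 326.4 ft³/s

326 ft³/s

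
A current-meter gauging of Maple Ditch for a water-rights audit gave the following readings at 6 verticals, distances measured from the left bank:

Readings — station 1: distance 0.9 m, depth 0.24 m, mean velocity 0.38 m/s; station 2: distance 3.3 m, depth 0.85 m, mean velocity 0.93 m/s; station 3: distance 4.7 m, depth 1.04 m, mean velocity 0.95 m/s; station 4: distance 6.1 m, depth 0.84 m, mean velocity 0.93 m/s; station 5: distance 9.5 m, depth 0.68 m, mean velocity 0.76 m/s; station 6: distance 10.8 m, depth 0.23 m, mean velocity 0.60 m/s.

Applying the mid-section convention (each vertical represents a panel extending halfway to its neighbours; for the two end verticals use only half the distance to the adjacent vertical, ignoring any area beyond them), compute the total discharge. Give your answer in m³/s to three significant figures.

w_1 = (3.3 − 0.9)/2 = 1.2 m; q_1 = 0.38 × 0.24 × 1.2 = 0.1094 m³/s
w_2 = (4.7 − 0.9)/2 = 1.9 m; q_2 = 0.93 × 0.85 × 1.9 = 1.502 m³/s
w_3 = (6.1 − 3.3)/2 = 1.4 m; q_3 = 0.95 × 1.04 × 1.4 = 1.383 m³/s
w_4 = (9.5 − 4.7)/2 = 2.4 m; q_4 = 0.93 × 0.84 × 2.4 = 1.875 m³/s
w_5 = (10.8 − 6.1)/2 = 2.35 m; q_5 = 0.76 × 0.68 × 2.35 = 1.214 m³/s
w_6 = (10.8 − 9.5)/2 = 0.65 m; q_6 = 0.60 × 0.23 × 0.65 = 0.08970 m³/s
Q = Σ qᵢ = 6.174 m³/s

6.17 m³/s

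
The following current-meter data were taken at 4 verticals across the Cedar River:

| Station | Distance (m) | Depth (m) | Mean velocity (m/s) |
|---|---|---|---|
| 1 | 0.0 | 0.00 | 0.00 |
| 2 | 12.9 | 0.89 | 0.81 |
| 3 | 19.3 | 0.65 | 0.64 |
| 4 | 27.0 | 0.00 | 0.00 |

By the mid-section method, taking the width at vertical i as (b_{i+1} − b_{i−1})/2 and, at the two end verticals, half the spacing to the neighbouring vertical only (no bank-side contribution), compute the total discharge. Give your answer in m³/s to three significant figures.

w_2 = (19.3 − 0.0)/2 = 9.65 m; q_2 = 0.81 × 0.89 × 9.65 = 6.957 m³/s
w_3 = (27.0 − 12.9)/2 = 7.05 m; q_3 = 0.64 × 0.65 × 7.05 = 2.933 m³/s
Stations 1, 4 contribute zero (depth or velocity is 0).
Q = Σ qᵢ = 9.889 m³/s

9.89 m³/s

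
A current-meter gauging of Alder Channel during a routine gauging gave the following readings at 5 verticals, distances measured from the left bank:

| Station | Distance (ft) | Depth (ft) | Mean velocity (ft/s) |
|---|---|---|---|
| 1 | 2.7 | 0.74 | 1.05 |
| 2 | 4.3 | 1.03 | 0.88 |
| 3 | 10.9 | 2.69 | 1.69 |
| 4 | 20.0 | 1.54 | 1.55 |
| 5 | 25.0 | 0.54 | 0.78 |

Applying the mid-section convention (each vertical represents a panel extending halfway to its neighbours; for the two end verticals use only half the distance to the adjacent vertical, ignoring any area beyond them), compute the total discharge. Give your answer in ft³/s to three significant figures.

w_1 = (4.3 − 2.7)/2 = 0.8 ft; q_1 = 1.05 × 0.74 × 0.8 = 0.6216 ft³/s
w_2 = (10.9 − 2.7)/2 = 4.1 ft; q_2 = 0.88 × 1.03 × 4.1 = 3.716 ft³/s
w_3 = (20.0 − 4.3)/2 = 7.85 ft; q_3 = 1.69 × 2.69 × 7.85 = 35.69 ft³/s
w_4 = (25.0 − 10.9)/2 = 7.05 ft; q_4 = 1.55 × 1.54 × 7.05 = 16.83 ft³/s
w_5 = (25.0 − 20.0)/2 = 2.5 ft; q_5 = 0.78 × 0.54 × 2.5 = 1.053 ft³/s
Q = Σ qᵢ = 57.91 ft³/s

57.9 ft³/s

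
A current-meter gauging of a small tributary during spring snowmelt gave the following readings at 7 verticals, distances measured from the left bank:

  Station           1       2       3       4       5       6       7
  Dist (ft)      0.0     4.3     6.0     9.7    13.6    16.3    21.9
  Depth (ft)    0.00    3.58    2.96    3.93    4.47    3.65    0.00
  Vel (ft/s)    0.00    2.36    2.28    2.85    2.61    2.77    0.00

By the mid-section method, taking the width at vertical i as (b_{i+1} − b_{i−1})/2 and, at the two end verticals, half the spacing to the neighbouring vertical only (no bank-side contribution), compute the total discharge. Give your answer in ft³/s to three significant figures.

w_2 = (6.0 − 0.0)/2 = 3 ft; q_2 = 2.36 × 3.58 × 3 = 25.35 ft³/s
w_3 = (9.7 − 4.3)/2 = 2.7 ft; q_3 = 2.28 × 2.96 × 2.7 = 18.22 ft³/s
w_4 = (13.6 − 6.0)/2 = 3.8 ft; q_4 = 2.85 × 3.93 × 3.8 = 42.56 ft³/s
w_5 = (16.3 − 9.7)/2 = 3.3 ft; q_5 = 2.61 × 4.47 × 3.3 = 38.50 ft³/s
w_6 = (21.9 − 13.6)/2 = 4.15 ft; q_6 = 2.77 × 3.65 × 4.15 = 41.96 ft³/s
Stations 1, 7 contribute zero (depth or velocity is 0).
Q = Σ qᵢ = 166.6 ft³/s

167 ft³/s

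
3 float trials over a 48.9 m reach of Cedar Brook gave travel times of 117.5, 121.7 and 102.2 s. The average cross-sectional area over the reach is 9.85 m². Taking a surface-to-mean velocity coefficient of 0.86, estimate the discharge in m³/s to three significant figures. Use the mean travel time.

3.64 m³/s

t̄ = (117.5 + 121.7 + 102.2) / 3 = 113.8 s
v_surface = L / t̄ = 48.9 / 113.8 = 0.4297 m/s
v_mean = 0.86 × 0.4297 = 0.3695 m/s
Q = A × v_mean = 9.85 × 0.3695 = 3.640 m³/s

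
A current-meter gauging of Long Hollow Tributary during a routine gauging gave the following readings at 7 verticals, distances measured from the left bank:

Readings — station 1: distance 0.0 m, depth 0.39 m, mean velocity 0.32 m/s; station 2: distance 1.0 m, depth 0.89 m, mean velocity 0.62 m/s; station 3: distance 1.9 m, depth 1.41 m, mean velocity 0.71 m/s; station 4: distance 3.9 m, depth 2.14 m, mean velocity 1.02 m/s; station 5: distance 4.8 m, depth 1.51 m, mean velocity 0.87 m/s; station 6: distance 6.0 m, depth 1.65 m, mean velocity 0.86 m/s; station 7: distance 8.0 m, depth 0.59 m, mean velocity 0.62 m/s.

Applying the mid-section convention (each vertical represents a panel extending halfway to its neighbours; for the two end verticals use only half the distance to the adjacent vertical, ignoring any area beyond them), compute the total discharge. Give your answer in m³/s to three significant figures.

9.22 m³/s

w_1 = (1.0 − 0.0)/2 = 0.5 m; q_1 = 0.32 × 0.39 × 0.5 = 0.06240 m³/s
w_2 = (1.9 − 0.0)/2 = 0.95 m; q_2 = 0.62 × 0.89 × 0.95 = 0.5242 m³/s
w_3 = (3.9 − 1.0)/2 = 1.45 m; q_3 = 0.71 × 1.41 × 1.45 = 1.452 m³/s
w_4 = (4.8 − 1.9)/2 = 1.45 m; q_4 = 1.02 × 2.14 × 1.45 = 3.165 m³/s
w_5 = (6.0 − 3.9)/2 = 1.05 m; q_5 = 0.87 × 1.51 × 1.05 = 1.379 m³/s
w_6 = (8.0 − 4.8)/2 = 1.6 m; q_6 = 0.86 × 1.65 × 1.6 = 2.270 m³/s
w_7 = (8.0 − 6.0)/2 = 1 m; q_7 = 0.62 × 0.59 × 1 = 0.3658 m³/s
Q = Σ qᵢ = 9.219 m³/s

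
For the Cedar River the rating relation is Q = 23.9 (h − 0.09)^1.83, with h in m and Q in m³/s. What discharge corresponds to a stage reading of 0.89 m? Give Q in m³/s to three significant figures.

Q = 23.9 × (0.89 − 0.09)^1.83 = 23.9 × 0.8^1.83 = 15.89 m³/s

15.9 m³/s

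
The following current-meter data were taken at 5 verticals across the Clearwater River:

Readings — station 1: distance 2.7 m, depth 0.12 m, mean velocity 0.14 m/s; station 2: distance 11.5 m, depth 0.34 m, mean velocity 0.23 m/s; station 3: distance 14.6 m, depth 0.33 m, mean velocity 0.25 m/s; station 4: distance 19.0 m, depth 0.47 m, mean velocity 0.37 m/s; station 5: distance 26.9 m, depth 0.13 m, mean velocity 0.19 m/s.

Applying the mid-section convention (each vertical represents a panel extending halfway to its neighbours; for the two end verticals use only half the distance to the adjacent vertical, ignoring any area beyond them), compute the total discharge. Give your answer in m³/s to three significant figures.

w_1 = (11.5 − 2.7)/2 = 4.4 m; q_1 = 0.14 × 0.12 × 4.4 = 0.07392 m³/s
w_2 = (14.6 − 2.7)/2 = 5.95 m; q_2 = 0.23 × 0.34 × 5.95 = 0.4653 m³/s
w_3 = (19.0 − 11.5)/2 = 3.75 m; q_3 = 0.25 × 0.33 × 3.75 = 0.3094 m³/s
w_4 = (26.9 − 14.6)/2 = 6.15 m; q_4 = 0.37 × 0.47 × 6.15 = 1.069 m³/s
w_5 = (26.9 − 19.0)/2 = 3.95 m; q_5 = 0.19 × 0.13 × 3.95 = 0.09757 m³/s
Q = Σ qᵢ = 2.016 m³/s

2.02 m³/s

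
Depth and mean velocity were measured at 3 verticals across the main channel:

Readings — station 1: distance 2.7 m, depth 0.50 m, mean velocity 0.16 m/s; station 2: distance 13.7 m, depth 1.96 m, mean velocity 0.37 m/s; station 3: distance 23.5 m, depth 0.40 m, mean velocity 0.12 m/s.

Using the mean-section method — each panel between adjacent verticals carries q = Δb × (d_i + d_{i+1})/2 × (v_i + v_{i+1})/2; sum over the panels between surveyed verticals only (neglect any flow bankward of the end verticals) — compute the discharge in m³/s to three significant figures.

6.42 m³/s

Panel 1-2: Δb = 11 m, d̄ = (0.50+1.96)/2 = 1.23, v̄ = (0.16+0.37)/2 = 0.265 → q = 11×1.23×0.265 = 3.585 m³/s
Panel 2-3: Δb = 9.8 m, d̄ = (1.96+0.40)/2 = 1.18, v̄ = (0.37+0.12)/2 = 0.245 → q = 9.8×1.18×0.245 = 2.833 m³/s
Q = Σ q = 6.419 m³/s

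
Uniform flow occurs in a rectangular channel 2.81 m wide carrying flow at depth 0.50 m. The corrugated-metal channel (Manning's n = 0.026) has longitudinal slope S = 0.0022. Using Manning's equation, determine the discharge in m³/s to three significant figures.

1.30 m³/s

A = b·y = 2.81 × 0.50 = 1.405 m²
P = b + 2y = 2.81 + 2×0.50 = 3.810 m
R = A/P = 1.405/3.810 = 0.3688 m
Q = (1/n)·A·R^(2/3)·S^(1/2) = (1/0.026) × 1.405 × 0.3688^(2/3) × 0.0022^(1/2) = 1.303 m³/s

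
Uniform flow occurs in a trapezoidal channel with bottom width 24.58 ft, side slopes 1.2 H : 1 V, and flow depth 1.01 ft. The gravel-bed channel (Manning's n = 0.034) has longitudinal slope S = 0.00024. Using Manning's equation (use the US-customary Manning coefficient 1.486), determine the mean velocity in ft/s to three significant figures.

A = (b + z·y)·y = (24.58 + 1.2×1.01)×1.01 = 26.05 ft²
P = b + 2y√(1+z²) = 24.58 + 2×1.01×√(1+1.2²) = 27.74 ft
R = A/P = 26.05/27.74 = 0.9392 ft
Q = (1.486/n)·A·R^(2/3)·S^(1/2) = (1.486/0.034) × 26.05 × 0.9392^(2/3) × 0.00024^(1/2) = 16.92 ft³/s
V = Q/A = 16.92/26.05 = 0.6494 ft/s

0.649 ft/s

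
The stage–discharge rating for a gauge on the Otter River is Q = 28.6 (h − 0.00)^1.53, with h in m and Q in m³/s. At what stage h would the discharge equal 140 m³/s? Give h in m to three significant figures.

2.82 m

h − h₀ = (Q/C)^(1/b) = (140/28.6)^(1/1.53) = 2.824 m
h = 0.00 + 2.824 = 2.824 m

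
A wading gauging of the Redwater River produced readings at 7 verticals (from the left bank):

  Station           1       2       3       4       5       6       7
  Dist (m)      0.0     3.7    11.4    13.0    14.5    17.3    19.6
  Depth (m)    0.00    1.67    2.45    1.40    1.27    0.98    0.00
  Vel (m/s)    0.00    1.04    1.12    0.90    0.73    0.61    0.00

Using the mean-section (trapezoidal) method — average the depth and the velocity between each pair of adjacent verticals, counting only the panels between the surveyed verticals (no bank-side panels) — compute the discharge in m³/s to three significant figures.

Panel 1-2: Δb = 3.7 m, d̄ = (0.00+1.67)/2 = 0.835, v̄ = (0.00+1.04)/2 = 0.52 → q = 3.7×0.835×0.52 = 1.607 m³/s
Panel 2-3: Δb = 7.7 m, d̄ = (1.67+2.45)/2 = 2.06, v̄ = (1.04+1.12)/2 = 1.08 → q = 7.7×2.06×1.08 = 17.13 m³/s
Panel 3-4: Δb = 1.6 m, d̄ = (2.45+1.40)/2 = 1.925, v̄ = (1.12+0.90)/2 = 1.01 → q = 1.6×1.925×1.01 = 3.111 m³/s
Panel 4-5: Δb = 1.5 m, d̄ = (1.40+1.27)/2 = 1.335, v̄ = (0.90+0.73)/2 = 0.815 → q = 1.5×1.335×0.815 = 1.632 m³/s
Panel 5-6: Δb = 2.8 m, d̄ = (1.27+0.98)/2 = 1.125, v̄ = (0.73+0.61)/2 = 0.67 → q = 2.8×1.125×0.67 = 2.111 m³/s
Panel 6-7: Δb = 2.3 m, d̄ = (0.98+0.00)/2 = 0.49, v̄ = (0.61+0.00)/2 = 0.305 → q = 2.3×0.49×0.305 = 0.3437 m³/s
Q = Σ q = 25.93 m³/s

25.9 m³/s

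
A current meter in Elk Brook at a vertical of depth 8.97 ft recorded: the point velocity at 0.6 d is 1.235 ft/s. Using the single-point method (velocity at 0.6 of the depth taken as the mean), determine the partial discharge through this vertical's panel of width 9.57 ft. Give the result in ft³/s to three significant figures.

106 ft³/s

v̄ = v₀.₆ = 1.235 ft/s
q = v̄ × d × w = 1.235 × 8.97 × 9.57 = 106.0 ft³/s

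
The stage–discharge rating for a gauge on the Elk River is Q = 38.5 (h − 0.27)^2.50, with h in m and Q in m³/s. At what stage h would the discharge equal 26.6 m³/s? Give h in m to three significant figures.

1.13 m

h − h₀ = (Q/C)^(1/b) = (26.6/38.5)^(1/2.50) = 0.8625 m
h = 0.27 + 0.8625 = 1.133 m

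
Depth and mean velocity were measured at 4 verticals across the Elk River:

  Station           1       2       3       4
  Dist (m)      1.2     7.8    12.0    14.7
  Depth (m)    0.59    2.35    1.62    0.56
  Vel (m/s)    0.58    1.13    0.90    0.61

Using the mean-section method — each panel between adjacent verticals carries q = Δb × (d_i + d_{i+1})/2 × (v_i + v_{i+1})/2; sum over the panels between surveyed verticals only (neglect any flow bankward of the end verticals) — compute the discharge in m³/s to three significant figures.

19.0 m³/s

Panel 1-2: Δb = 6.6 m, d̄ = (0.59+2.35)/2 = 1.47, v̄ = (0.58+1.13)/2 = 0.855 → q = 6.6×1.47×0.855 = 8.295 m³/s
Panel 2-3: Δb = 4.2 m, d̄ = (2.35+1.62)/2 = 1.985, v̄ = (1.13+0.90)/2 = 1.015 → q = 4.2×1.985×1.015 = 8.462 m³/s
Panel 3-4: Δb = 2.7 m, d̄ = (1.62+0.56)/2 = 1.09, v̄ = (0.90+0.61)/2 = 0.755 → q = 2.7×1.09×0.755 = 2.222 m³/s
Q = Σ q = 18.98 m³/s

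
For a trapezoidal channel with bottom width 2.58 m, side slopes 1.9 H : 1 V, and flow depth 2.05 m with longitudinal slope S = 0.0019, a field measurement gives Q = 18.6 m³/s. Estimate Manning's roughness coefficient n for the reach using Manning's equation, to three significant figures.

A = (b + z·y)·y = (2.58 + 1.9×2.05)×2.05 = 13.27 m²
P = b + 2y√(1+z²) = 2.58 + 2×2.05×√(1+1.9²) = 11.38 m
R = A/P = 13.27/11.38 = 1.166 m
n = (1/Q)·A·R^(2/3)·S^(1/2) = (1/18.6) × 13.27 × 1.108 × 0.04359 = 0.03446

0.0345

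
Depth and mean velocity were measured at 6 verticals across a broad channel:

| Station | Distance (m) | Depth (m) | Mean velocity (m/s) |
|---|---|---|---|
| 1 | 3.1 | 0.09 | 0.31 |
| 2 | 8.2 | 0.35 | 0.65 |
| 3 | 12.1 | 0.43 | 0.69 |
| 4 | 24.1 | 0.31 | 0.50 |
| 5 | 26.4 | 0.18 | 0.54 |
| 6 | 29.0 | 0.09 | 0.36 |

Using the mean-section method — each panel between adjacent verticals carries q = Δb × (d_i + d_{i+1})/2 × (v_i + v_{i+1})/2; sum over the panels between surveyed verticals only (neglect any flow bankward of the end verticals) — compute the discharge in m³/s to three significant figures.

4.65 m³/s

Panel 1-2: Δb = 5.1 m, d̄ = (0.09+0.35)/2 = 0.22, v̄ = (0.31+0.65)/2 = 0.48 → q = 5.1×0.22×0.48 = 0.5386 m³/s
Panel 2-3: Δb = 3.9 m, d̄ = (0.35+0.43)/2 = 0.39, v̄ = (0.65+0.69)/2 = 0.67 → q = 3.9×0.39×0.67 = 1.019 m³/s
Panel 3-4: Δb = 12 m, d̄ = (0.43+0.31)/2 = 0.37, v̄ = (0.69+0.50)/2 = 0.595 → q = 12×0.37×0.595 = 2.642 m³/s
Panel 4-5: Δb = 2.3 m, d̄ = (0.31+0.18)/2 = 0.245, v̄ = (0.50+0.54)/2 = 0.52 → q = 2.3×0.245×0.52 = 0.2930 m³/s
Panel 5-6: Δb = 2.6 m, d̄ = (0.18+0.09)/2 = 0.135, v̄ = (0.54+0.36)/2 = 0.45 → q = 2.6×0.135×0.45 = 0.1580 m³/s
Q = Σ q = 4.650 m³/s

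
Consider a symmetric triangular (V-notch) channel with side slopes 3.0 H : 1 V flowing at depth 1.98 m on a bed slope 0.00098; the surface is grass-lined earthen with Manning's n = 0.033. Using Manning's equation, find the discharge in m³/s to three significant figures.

A = z·y² = 3.0×1.98² = 11.76 m²
P = 2y√(1+z²) = 2×1.98×√(1+3.0²) = 12.52 m
R = A/P = 11.76/12.52 = 0.9392 m
Q = (1/n)·A·R^(2/3)·S^(1/2) = (1/0.033) × 11.76 × 0.9392^(2/3) × 0.00098^(1/2) = 10.70 m³/s

10.7 m³/s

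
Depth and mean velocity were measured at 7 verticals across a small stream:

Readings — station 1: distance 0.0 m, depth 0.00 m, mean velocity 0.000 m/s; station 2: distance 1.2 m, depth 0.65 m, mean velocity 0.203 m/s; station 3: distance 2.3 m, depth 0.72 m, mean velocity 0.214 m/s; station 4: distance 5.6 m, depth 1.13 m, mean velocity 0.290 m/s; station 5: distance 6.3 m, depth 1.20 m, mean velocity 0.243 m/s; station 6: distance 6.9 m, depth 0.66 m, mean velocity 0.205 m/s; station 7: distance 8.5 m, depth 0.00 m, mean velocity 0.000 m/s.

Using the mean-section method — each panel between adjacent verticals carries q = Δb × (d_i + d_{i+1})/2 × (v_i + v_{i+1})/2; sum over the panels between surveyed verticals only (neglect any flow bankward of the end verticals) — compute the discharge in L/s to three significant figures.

Panel 1-2: Δb = 1.2 m, d̄ = (0.00+0.65)/2 = 0.325, v̄ = (0.000+0.203)/2 = 0.1015 → q = 1.2×0.325×0.1015 = 0.03959 m³/s
Panel 2-3: Δb = 1.1 m, d̄ = (0.65+0.72)/2 = 0.685, v̄ = (0.203+0.214)/2 = 0.2085 → q = 1.1×0.685×0.2085 = 0.1571 m³/s
Panel 3-4: Δb = 3.3 m, d̄ = (0.72+1.13)/2 = 0.925, v̄ = (0.214+0.290)/2 = 0.252 → q = 3.3×0.925×0.252 = 0.7692 m³/s
Panel 4-5: Δb = 0.7 m, d̄ = (1.13+1.20)/2 = 1.165, v̄ = (0.290+0.243)/2 = 0.2665 → q = 0.7×1.165×0.2665 = 0.2173 m³/s
Panel 5-6: Δb = 0.6 m, d̄ = (1.20+0.66)/2 = 0.93, v̄ = (0.243+0.205)/2 = 0.224 → q = 0.6×0.93×0.224 = 0.1250 m³/s
Panel 6-7: Δb = 1.6 m, d̄ = (0.66+0.00)/2 = 0.33, v̄ = (0.205+0.000)/2 = 0.1025 → q = 1.6×0.33×0.1025 = 0.05412 m³/s
Q = Σ q = 1.362 m³/s
= 1.362 × 1000 = 1362 L/s

1360 L/s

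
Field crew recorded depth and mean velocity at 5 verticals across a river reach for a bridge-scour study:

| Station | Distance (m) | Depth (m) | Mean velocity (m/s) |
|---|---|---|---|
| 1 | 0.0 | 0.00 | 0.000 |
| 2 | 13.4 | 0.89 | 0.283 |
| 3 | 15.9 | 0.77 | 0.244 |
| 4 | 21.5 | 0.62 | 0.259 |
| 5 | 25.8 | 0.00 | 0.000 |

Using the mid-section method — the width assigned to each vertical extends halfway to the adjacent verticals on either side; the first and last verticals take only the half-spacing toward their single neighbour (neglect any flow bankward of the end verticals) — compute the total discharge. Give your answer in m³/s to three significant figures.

3.56 m³/s

w_2 = (15.9 − 0.0)/2 = 7.95 m; q_2 = 0.283 × 0.89 × 7.95 = 2.002 m³/s
w_3 = (21.5 − 13.4)/2 = 4.05 m; q_3 = 0.244 × 0.77 × 4.05 = 0.7609 m³/s
w_4 = (25.8 − 15.9)/2 = 4.95 m; q_4 = 0.259 × 0.62 × 4.95 = 0.7949 m³/s
Stations 1, 5 contribute zero (depth or velocity is 0).
Q = Σ qᵢ = 3.558 m³/s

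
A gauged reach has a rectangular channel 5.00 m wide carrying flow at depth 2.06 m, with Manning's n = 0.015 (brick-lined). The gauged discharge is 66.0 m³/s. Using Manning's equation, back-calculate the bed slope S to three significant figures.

0.00785

A = b·y = 5.00 × 2.06 = 10.30 m²
P = b + 2y = 5.00 + 2×2.06 = 9.120 m
R = A/P = 10.30/9.120 = 1.129 m
S = (Q·n / (1·A·R^(2/3)))² = (66.0×0.015 / (1×10.30×1.084))² = 0.007855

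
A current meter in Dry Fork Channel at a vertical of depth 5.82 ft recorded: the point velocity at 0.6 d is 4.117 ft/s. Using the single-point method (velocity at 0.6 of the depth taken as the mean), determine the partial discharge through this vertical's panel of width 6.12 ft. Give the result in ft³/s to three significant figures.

147 ft³/s

v̄ = v₀.₆ = 4.117 ft/s
q = v̄ × d × w = 4.117 × 5.82 × 6.12 = 146.6 ft³/s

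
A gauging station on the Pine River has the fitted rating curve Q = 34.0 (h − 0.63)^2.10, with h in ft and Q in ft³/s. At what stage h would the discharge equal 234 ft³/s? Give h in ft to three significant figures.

h − h₀ = (Q/C)^(1/b) = (234/34.0)^(1/2.10) = 2.506 ft
h = 0.63 + 2.506 = 3.136 ft

3.14 ft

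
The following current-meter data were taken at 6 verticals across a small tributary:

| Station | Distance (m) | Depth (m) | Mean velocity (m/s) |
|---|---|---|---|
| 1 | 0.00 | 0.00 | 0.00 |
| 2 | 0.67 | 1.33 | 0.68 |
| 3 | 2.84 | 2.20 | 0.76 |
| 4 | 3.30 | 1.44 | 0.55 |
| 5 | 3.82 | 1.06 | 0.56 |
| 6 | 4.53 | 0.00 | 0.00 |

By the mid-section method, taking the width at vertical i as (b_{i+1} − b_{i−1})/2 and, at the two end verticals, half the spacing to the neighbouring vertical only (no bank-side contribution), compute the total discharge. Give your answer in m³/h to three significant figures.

w_2 = (2.84 − 0.00)/2 = 1.42 m; q_2 = 0.68 × 1.33 × 1.42 = 1.284 m³/s
w_3 = (3.30 − 0.67)/2 = 1.315 m; q_3 = 0.76 × 2.20 × 1.315 = 2.199 m³/s
w_4 = (3.82 − 2.84)/2 = 0.49 m; q_4 = 0.55 × 1.44 × 0.49 = 0.3881 m³/s
w_5 = (4.53 − 3.30)/2 = 0.615 m; q_5 = 0.56 × 1.06 × 0.615 = 0.3651 m³/s
Stations 1, 6 contribute zero (depth or velocity is 0).
Q = Σ qᵢ = 4.236 m³/s
= 4.236 × 3600 = 15250 m³/h

15200 m³/h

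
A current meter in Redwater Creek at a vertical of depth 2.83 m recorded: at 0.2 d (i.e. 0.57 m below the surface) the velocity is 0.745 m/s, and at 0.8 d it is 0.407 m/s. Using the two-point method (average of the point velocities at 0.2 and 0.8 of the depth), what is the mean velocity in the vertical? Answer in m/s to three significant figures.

v̄ = (0.745 + 0.407) / 2 = 0.5760 m/s

0.576 m/s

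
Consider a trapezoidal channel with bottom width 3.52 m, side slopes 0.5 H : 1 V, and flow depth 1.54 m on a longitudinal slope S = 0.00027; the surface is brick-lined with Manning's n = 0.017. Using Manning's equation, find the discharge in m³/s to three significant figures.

A = (b + z·y)·y = (3.52 + 0.5×1.54)×1.54 = 6.607 m²
P = b + 2y√(1+z²) = 3.52 + 2×1.54×√(1+0.5²) = 6.964 m
R = A/P = 6.607/6.964 = 0.9487 m
Q = (1/n)·A·R^(2/3)·S^(1/2) = (1/0.017) × 6.607 × 0.9487^(2/3) × 0.00027^(1/2) = 6.166 m³/s

6.17 m³/s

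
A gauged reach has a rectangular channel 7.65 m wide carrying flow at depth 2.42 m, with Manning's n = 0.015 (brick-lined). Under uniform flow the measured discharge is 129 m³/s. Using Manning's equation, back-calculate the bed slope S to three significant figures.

A = b·y = 7.65 × 2.42 = 18.51 m²
P = b + 2y = 7.65 + 2×2.42 = 12.49 m
R = A/P = 18.51/12.49 = 1.482 m
S = (Q·n / (1·A·R^(2/3)))² = (129×0.015 / (1×18.51×1.300))² = 0.006464

0.00646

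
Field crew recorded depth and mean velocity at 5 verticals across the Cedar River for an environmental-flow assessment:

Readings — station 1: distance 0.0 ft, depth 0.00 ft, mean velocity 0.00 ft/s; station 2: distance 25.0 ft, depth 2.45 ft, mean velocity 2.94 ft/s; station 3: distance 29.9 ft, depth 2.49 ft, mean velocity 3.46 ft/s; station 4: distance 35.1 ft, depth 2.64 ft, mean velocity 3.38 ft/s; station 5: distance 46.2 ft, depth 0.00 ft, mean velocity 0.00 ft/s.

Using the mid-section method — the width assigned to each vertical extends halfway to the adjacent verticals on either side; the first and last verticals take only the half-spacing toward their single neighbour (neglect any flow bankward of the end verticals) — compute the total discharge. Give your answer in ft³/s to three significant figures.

224 ft³/s

w_2 = (29.9 − 0.0)/2 = 14.95 ft; q_2 = 2.94 × 2.45 × 14.95 = 107.7 ft³/s
w_3 = (35.1 − 25.0)/2 = 5.05 ft; q_3 = 3.46 × 2.49 × 5.05 = 43.51 ft³/s
w_4 = (46.2 − 29.9)/2 = 8.15 ft; q_4 = 3.38 × 2.64 × 8.15 = 72.72 ft³/s
Stations 1, 5 contribute zero (depth or velocity is 0).
Q = Σ qᵢ = 223.9 ft³/s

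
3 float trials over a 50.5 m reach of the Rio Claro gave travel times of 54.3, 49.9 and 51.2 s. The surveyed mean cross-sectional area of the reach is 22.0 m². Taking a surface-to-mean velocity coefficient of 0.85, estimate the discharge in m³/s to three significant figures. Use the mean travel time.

18.2 m³/s

t̄ = (54.3 + 49.9 + 51.2) / 3 = 51.8 s
v_surface = L / t̄ = 50.5 / 51.8 = 0.9749 m/s
v_mean = 0.85 × 0.9749 = 0.8287 m/s
Q = A × v_mean = 22.0 × 0.8287 = 18.23 m³/s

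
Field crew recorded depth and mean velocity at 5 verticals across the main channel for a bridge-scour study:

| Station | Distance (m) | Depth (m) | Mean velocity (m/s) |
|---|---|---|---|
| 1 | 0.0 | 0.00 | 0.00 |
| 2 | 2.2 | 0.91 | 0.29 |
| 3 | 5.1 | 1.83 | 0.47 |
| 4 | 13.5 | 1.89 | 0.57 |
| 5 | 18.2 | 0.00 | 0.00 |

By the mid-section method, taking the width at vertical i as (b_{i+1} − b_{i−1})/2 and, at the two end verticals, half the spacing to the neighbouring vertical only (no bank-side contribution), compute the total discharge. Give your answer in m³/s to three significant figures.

w_2 = (5.1 − 0.0)/2 = 2.55 m; q_2 = 0.29 × 0.91 × 2.55 = 0.6729 m³/s
w_3 = (13.5 − 2.2)/2 = 5.65 m; q_3 = 0.47 × 1.83 × 5.65 = 4.860 m³/s
w_4 = (18.2 − 5.1)/2 = 6.55 m; q_4 = 0.57 × 1.89 × 6.55 = 7.056 m³/s
Stations 1, 5 contribute zero (depth or velocity is 0).
Q = Σ qᵢ = 12.59 m³/s

12.6 m³/s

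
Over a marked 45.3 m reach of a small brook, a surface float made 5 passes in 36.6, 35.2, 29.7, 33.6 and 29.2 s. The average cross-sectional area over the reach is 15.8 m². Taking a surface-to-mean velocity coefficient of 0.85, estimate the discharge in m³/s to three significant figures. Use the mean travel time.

18.5 m³/s

t̄ = (36.6 + 35.2 + 29.7 + 33.6 + 29.2) / 5 = 32.86 s
v_surface = L / t̄ = 45.3 / 32.86 = 1.379 m/s
v_mean = 0.85 × 1.379 = 1.172 m/s
Q = A × v_mean = 15.8 × 1.172 = 18.51 m³/s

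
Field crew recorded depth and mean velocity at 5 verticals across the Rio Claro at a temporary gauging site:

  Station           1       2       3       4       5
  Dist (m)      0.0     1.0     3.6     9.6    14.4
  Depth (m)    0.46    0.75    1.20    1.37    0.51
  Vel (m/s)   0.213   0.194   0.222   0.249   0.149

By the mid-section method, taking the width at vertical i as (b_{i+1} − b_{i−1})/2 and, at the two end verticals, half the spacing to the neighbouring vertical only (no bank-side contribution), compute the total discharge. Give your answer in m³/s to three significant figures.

w_1 = (1.0 − 0.0)/2 = 0.5 m; q_1 = 0.213 × 0.46 × 0.5 = 0.04899 m³/s
w_2 = (3.6 − 0.0)/2 = 1.8 m; q_2 = 0.194 × 0.75 × 1.8 = 0.2619 m³/s
w_3 = (9.6 − 1.0)/2 = 4.3 m; q_3 = 0.222 × 1.20 × 4.3 = 1.146 m³/s
w_4 = (14.4 − 3.6)/2 = 5.4 m; q_4 = 0.249 × 1.37 × 5.4 = 1.842 m³/s
w_5 = (14.4 − 9.6)/2 = 2.4 m; q_5 = 0.149 × 0.51 × 2.4 = 0.1824 m³/s
Q = Σ qᵢ = 3.481 m³/s

3.48 m³/s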